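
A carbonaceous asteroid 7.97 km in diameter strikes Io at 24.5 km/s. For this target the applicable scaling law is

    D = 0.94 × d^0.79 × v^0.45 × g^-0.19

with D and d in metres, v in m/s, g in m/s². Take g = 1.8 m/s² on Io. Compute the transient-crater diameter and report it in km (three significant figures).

In SI units: d = 7970 m, v = 24500 m/s.
d^0.79 = 7970^0.79 = 1208
v^0.45 = 24500^0.45 = 94.43
g^-0.19 = 1.8^-0.19 = 0.8943
D = 0.94 × 1208 × 94.43 × 0.8943 = 95893 m
   = 95.89 km

D ≈ 95.9 km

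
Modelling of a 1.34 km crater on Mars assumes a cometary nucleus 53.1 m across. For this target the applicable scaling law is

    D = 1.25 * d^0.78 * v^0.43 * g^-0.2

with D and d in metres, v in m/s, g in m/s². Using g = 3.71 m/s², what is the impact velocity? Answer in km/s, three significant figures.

Rearranging for v: v = [D / (1.25 · 53.1^0.78 · 3.71^-0.2)]^(1/0.43).
D = 1340 m.
53.1^0.78 = 22.16
3.71^-0.2 = 0.7694
Denominator = 1.25 × 22.16 × 0.7694 = 21.31
D / 21.31 = 1340 / 21.31 = 62.88
v = 62.88^(1/0.43) = 62.88^2.3256 = 15227 m/s

v ≈ 15.2 km/s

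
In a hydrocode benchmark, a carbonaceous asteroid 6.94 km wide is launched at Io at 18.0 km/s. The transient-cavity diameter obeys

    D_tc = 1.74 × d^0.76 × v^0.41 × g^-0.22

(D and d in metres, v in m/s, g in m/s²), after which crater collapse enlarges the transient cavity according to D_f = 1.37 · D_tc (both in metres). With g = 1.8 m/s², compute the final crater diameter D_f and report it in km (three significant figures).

D_f ≈ 96.7 km

In SI: d = 6940 m, v = 18000 m/s.
d^0.76 = 6940^0.76 = 830.7
v^0.41 = 18000^0.41 = 55.55
g^-0.22 = 1.8^-0.22 = 0.8787
D_tc = 1.74 × 830.7 × 55.55 × 0.8787 = 70550 m
D_f = 1.37 × 70550 = 96654 m
     = 96.65 km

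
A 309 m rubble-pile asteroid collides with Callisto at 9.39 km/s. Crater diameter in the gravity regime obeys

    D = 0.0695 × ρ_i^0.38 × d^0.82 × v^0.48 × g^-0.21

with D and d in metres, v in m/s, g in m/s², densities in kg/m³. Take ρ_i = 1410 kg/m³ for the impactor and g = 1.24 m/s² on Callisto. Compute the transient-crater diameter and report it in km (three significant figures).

D ≈ 9.28 km

In SI units: v = 9390 m/s.
ρ_i^0.38 = 1410^0.38 = 15.73
d^0.82 = 309^0.82 = 110.1
v^0.48 = 9390^0.48 = 80.70
g^-0.21 = 1.24^-0.21 = 0.9558
D = 0.0695 × 15.73 × 110.1 × 80.70 × 0.9558 = 9284 m
   = 9.284 km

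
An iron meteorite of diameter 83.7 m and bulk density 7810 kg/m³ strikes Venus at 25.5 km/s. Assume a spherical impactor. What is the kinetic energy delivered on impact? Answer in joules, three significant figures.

E ≈ 7.80 × 10^17 J

v = 25500 m/s.
Mass m = (π/6) ρ d³ = (π/6) × 7810 × (83.7)³ = 2.398 × 10^9 kg
E = ½ m v² = 0.5 × 2.398 × 10^9 × (25500)² = 7.796 × 10^17 J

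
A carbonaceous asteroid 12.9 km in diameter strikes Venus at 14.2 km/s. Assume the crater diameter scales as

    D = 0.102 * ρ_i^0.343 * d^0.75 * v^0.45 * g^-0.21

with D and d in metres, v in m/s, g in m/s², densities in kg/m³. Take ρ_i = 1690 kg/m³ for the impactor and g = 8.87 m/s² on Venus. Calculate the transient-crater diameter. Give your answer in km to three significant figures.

In SI units: d = 12900 m, v = 14200 m/s.
ρ_i^0.343 = 1690^0.343 = 12.80
d^0.75 = 12900^0.75 = 1210
v^0.45 = 14200^0.45 = 73.88
g^-0.21 = 8.87^-0.21 = 0.6323
D = 0.102 × 12.80 × 1210 × 73.88 × 0.6323 = 73798 m
   = 73.80 km

D ≈ 73.8 km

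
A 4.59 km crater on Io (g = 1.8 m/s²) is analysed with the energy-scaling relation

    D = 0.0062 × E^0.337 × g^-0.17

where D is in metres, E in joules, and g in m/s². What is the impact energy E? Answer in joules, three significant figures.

E ≈ 3.51 × 10^17 J

Rearranging: E = [D / (0.0062 · g^-0.17)]^(1/0.337).
D = 4590 m.
g^-0.17 = 1.8^-0.17 = 0.9049
D / (0.0062 × 0.9049) = 4590 / (5.610 × 10^-3) = 8.182 × 10^5
E = (8.182 × 10^5)^2.9674 = 3.514 × 10^17 J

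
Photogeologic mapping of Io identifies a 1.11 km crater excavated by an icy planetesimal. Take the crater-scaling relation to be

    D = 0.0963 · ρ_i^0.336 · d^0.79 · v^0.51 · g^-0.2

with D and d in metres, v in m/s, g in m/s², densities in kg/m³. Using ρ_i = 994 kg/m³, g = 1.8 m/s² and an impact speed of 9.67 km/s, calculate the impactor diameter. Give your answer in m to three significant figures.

Rearranging for d: d = [D / (0.0963 · 994^0.336 · 9670^0.51 · 1.8^-0.2)]^(1/0.79).
D = 1110 m.
994^0.336 = 10.17
9670^0.51 = 107.8
1.8^-0.2 = 0.8891
Denominator = 0.0963 × 10.17 × 107.8 × 0.8891 = 93.87
D / 93.87 = 1110 / 93.87 = 11.82
d = 11.82^(1/0.79) = 11.82^1.2658 = 22.79 m

d ≈ 22.8 m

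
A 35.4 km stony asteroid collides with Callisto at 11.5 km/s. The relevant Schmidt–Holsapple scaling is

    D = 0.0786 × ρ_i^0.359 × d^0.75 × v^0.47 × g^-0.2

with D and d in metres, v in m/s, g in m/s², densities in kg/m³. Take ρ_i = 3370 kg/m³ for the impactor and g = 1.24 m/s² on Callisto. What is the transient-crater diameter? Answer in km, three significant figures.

In SI units: d = 35400 m, v = 11500 m/s.
ρ_i^0.359 = 3370^0.359 = 18.47
d^0.75 = 35400^0.75 = 2581
v^0.47 = 11500^0.47 = 81.01
g^-0.2 = 1.24^-0.2 = 0.9579
D = 0.0786 × 18.47 × 2581 × 81.01 × 0.9579 = 2.908 × 10^5 m
   = 290.8 km

D ≈ 291 km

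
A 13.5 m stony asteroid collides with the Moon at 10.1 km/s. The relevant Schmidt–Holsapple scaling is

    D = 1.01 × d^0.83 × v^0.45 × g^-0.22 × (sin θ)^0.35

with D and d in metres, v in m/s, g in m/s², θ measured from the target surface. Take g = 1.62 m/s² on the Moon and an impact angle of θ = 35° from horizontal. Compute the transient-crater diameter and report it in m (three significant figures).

In SI units: v = 10100 m/s.
d^0.83 = 13.5^0.83 = 8.673
v^0.45 = 10100^0.45 = 63.38
g^-0.22 = 1.62^-0.22 = 0.8993
(sin 35°)^0.35 = 0.5736^0.35 = 0.8232
D = 1.01 × 8.673 × 63.38 × 0.8993 × 0.8232 = 411.0 m

D ≈ 411 m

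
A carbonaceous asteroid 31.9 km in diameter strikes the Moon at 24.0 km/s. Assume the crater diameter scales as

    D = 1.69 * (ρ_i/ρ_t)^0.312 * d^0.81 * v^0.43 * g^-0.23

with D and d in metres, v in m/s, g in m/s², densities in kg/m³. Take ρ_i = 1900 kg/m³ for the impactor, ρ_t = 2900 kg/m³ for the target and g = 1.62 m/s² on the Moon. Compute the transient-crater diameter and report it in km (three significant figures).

In SI units: d = 31900 m, v = 24000 m/s.
(ρ_i/ρ_t)^0.312 = (1900/2900)^0.312 = 0.8764
d^0.81 = 31900^0.81 = 4447
v^0.43 = 24000^0.43 = 76.47
g^-0.23 = 1.62^-0.23 = 0.8950
D = 1.69 × 0.8764 × 4447 × 76.47 × 0.8950 = 4.508 × 10^5 m
   = 450.8 km

D ≈ 451 km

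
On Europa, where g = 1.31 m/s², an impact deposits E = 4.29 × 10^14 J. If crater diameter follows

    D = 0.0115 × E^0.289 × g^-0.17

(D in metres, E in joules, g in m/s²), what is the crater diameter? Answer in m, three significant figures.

D ≈ 186 m

E^0.289 = (4.29 × 10^14)^0.289 = 1.693 × 10^4
g^-0.17 = 1.31^-0.17 = 0.9551
D = 0.0115 × 1.693 × 10^4 × 0.9551 = 186.0 m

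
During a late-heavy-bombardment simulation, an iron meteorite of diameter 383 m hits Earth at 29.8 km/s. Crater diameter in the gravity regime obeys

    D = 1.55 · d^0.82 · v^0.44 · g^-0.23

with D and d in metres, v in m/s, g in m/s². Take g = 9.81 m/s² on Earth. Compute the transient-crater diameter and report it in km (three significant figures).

In SI units: v = 29800 m/s.
d^0.82 = 383^0.82 = 131.3
v^0.44 = 29800^0.44 = 93.04
g^-0.23 = 9.81^-0.23 = 0.5914
D = 1.55 × 131.3 × 93.04 × 0.5914 = 11198 m
   = 11.20 km

D ≈ 11.2 km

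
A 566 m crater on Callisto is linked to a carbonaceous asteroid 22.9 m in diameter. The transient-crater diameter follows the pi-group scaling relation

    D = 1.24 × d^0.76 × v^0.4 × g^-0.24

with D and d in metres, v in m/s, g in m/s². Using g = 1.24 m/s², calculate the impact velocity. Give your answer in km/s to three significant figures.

v ≈ 13.2 km/s

Rearranging for v: v = [D / (1.24 · 22.9^0.76 · 1.24^-0.24)]^(1/0.4).
22.9^0.76 = 10.80
1.24^-0.24 = 0.9497
Denominator = 1.24 × 10.80 × 0.9497 = 12.72
D / 12.72 = 566 / 12.72 = 44.50
v = 44.50^(1/0.4) = 44.50^2.5 = 13210 m/s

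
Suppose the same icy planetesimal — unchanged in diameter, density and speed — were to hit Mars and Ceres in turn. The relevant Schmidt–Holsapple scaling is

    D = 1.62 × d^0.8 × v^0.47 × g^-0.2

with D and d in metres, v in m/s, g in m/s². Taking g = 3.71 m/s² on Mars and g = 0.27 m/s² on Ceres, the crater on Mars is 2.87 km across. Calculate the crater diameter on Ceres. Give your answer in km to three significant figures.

D ≈ 4.85 km

All impactor-dependent factors cancel in the ratio, leaving D_Ceres/D_Mars = (g_Ceres/g_Mars)^-0.2.
(0.27/3.71)^-0.2 = 0.07278^-0.2 = 1.689
D_Ceres = 1.689 × 2.87 km = 4.85 km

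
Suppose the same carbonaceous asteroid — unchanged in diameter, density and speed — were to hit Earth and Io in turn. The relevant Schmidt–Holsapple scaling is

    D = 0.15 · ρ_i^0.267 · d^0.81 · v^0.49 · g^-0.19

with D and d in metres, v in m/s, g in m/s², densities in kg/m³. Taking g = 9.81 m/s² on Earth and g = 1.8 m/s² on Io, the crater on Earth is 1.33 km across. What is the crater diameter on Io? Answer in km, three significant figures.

All impactor-dependent factors cancel in the ratio, leaving D_Io/D_Earth = (g_Io/g_Earth)^-0.19.
(1.8/9.81)^-0.19 = 0.1835^-0.19 = 1.380
D_Io = 1.380 × 1.33 km = 1.84 km

D ≈ 1.84 km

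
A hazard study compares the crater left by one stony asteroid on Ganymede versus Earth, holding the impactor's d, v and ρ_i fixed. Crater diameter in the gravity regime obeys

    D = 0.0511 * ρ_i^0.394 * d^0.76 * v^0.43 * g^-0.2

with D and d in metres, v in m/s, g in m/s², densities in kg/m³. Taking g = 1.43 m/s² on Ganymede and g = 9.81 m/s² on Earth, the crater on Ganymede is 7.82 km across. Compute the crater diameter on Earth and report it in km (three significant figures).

D ≈ 5.32 km

All impactor-dependent factors cancel in the ratio, leaving D_Earth/D_Ganymede = (g_Earth/g_Ganymede)^-0.2.
(9.81/1.43)^-0.2 = 6.860^-0.2 = 0.6804
D_Earth = 0.6804 × 7.82 km = 5.32 km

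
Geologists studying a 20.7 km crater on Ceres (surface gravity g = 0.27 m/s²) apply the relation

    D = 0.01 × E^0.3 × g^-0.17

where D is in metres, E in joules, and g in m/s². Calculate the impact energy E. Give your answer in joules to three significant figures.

E ≈ 5.38 × 10^20 J

Rearranging: E = [D / (0.01 · g^-0.17)]^(1/0.3).
D = 20700 m.
g^-0.17 = 0.27^-0.17 = 1.249
D / (0.01 × 1.249) = 20700 / (0.01249) = 1.657 × 10^6
E = (1.657 × 10^6)^3.3333 = 5.381 × 10^20 J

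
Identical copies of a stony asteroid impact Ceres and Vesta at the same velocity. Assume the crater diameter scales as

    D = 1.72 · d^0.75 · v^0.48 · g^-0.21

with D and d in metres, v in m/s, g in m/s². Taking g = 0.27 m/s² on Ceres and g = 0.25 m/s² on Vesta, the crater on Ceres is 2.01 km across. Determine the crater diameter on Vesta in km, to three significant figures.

All impactor-dependent factors cancel in the ratio, leaving D_Vesta/D_Ceres = (g_Vesta/g_Ceres)^-0.21.
(0.25/0.27)^-0.21 = 0.9259^-0.21 = 1.016
D_Vesta = 1.016 × 2.01 km = 2.04 km

D ≈ 2.04 km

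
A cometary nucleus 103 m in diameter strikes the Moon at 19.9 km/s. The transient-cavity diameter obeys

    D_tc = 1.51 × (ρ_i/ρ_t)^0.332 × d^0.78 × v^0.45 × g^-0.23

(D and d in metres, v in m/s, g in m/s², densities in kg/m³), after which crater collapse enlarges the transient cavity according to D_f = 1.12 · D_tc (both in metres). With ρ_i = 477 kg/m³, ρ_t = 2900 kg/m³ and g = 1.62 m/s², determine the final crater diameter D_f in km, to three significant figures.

v = 19900 m/s.
(ρ_i/ρ_t)^0.332 = (477/2900)^0.332 = 0.5492
d^0.78 = 103^0.78 = 37.15
v^0.45 = 19900^0.45 = 86.00
g^-0.23 = 1.62^-0.23 = 0.8950
D_tc = 1.51 × 0.5492 × 37.15 × 86.00 × 0.8950 = 2371 m
D_f = 1.12 × 2371 = 2656 m
     = 2.656 km

D_f ≈ 2.66 km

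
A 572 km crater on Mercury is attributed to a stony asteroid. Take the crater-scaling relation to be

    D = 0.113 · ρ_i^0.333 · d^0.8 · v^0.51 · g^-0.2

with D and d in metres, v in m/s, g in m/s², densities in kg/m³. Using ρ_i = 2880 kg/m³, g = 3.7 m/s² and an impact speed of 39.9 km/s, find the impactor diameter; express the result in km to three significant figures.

d ≈ 14.1 km

Rearranging for d: d = [D / (0.113 · 2880^0.333 · 39900^0.51 · 3.7^-0.2)]^(1/0.8).
D = 572000 m.
2880^0.333 = 14.19
39900^0.51 = 222.1
3.7^-0.2 = 0.7698
Denominator = 0.113 × 14.19 × 222.1 × 0.7698 = 274.1
D / 274.1 = 572000 / 274.1 = 2087
d = 2087^(1/0.8) = 2087^1.25 = 14106 m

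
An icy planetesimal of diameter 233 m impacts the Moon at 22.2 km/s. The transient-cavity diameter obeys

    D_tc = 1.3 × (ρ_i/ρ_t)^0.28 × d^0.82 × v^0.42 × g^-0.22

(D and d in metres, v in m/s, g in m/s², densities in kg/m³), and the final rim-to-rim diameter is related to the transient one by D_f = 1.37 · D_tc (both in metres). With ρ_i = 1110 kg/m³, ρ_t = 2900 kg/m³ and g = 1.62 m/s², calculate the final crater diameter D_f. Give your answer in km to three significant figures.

v = 22200 m/s.
(ρ_i/ρ_t)^0.28 = (1110/2900)^0.28 = 0.7642
d^0.82 = 233^0.82 = 87.34
v^0.42 = 22200^0.42 = 66.91
g^-0.22 = 1.62^-0.22 = 0.8993
D_tc = 1.3 × 0.7642 × 87.34 × 66.91 × 0.8993 = 5221 m
D_f = 1.37 × 5221 = 7153 m
     = 7.153 km

D_f ≈ 7.15 km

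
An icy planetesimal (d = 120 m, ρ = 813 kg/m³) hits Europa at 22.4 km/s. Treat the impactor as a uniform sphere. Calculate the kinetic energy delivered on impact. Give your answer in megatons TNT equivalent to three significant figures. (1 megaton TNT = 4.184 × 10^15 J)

v = 22400 m/s.
Mass m = (π/6) ρ d³ = (π/6) × 813 × (120)³ = 7.356 × 10^8 kg
E = ½ m v² = 0.5 × 7.356 × 10^8 × (22400)² = 1.845 × 10^17 J
   = 1.845 × 10^17 / 4.184×10^15 = 44.10 Mt

E ≈ 44.1 Mt TNT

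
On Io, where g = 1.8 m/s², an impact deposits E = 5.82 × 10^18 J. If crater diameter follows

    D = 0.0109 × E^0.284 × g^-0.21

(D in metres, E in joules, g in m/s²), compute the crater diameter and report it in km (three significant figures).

E^0.284 = (5.82 × 10^18)^0.284 = 2.134 × 10^5
g^-0.21 = 1.8^-0.21 = 0.8839
D = 0.0109 × 2.134 × 10^5 × 0.8839 = 2056 m
   = 2.056 km

D ≈ 2.06 km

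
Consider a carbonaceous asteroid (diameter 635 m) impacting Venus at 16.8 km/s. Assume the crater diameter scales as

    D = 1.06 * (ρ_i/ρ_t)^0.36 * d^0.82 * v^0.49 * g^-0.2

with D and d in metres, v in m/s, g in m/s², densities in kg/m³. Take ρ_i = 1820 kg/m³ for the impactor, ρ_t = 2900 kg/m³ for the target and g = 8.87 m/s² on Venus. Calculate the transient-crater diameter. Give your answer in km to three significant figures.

In SI units: v = 16800 m/s.
(ρ_i/ρ_t)^0.36 = (1820/2900)^0.36 = 0.8456
d^0.82 = 635^0.82 = 198.7
v^0.49 = 16800^0.49 = 117.6
g^-0.2 = 8.87^-0.2 = 0.6463
D = 1.06 × 0.8456 × 198.7 × 117.6 × 0.6463 = 13537 m
   = 13.54 km

D ≈ 13.5 km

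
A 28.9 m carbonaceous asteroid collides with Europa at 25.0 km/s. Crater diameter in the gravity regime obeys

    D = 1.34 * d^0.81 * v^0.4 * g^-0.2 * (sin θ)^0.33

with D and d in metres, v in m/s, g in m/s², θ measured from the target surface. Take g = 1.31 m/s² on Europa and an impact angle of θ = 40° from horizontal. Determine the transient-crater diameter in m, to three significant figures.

In SI units: v = 25000 m/s.
d^0.81 = 28.9^0.81 = 15.25
v^0.4 = 25000^0.4 = 57.43
g^-0.2 = 1.31^-0.2 = 0.9474
(sin 40°)^0.33 = 0.6428^0.33 = 0.8643
D = 1.34 × 15.25 × 57.43 × 0.9474 × 0.8643 = 961.0 m

D ≈ 961 m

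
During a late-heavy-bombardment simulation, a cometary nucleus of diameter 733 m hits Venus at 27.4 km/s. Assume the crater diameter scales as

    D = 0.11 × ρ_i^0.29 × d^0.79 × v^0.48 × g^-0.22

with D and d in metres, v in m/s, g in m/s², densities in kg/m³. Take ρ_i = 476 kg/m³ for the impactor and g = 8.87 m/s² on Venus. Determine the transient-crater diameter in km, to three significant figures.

D ≈ 10.1 km

In SI units: v = 27400 m/s.
ρ_i^0.29 = 476^0.29 = 5.977
d^0.79 = 733^0.79 = 183.4
v^0.48 = 27400^0.48 = 134.9
g^-0.22 = 8.87^-0.22 = 0.6187
D = 0.11 × 5.977 × 183.4 × 134.9 × 0.6187 = 10064 m
   = 10.06 km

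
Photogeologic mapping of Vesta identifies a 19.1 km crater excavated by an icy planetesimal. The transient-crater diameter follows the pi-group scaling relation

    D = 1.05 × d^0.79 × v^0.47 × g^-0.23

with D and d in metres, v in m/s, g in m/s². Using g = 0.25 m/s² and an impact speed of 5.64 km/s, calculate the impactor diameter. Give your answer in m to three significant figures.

d ≈ 966 m

Rearranging for d: d = [D / (1.05 · 5640^0.47 · 0.25^-0.23)]^(1/0.79).
D = 19100 m.
5640^0.47 = 57.96
0.25^-0.23 = 1.376
Denominator = 1.05 × 57.96 × 1.376 = 83.74
D / 83.74 = 19100 / 83.74 = 228.1
d = 228.1^(1/0.79) = 228.1^1.2658 = 965.9 m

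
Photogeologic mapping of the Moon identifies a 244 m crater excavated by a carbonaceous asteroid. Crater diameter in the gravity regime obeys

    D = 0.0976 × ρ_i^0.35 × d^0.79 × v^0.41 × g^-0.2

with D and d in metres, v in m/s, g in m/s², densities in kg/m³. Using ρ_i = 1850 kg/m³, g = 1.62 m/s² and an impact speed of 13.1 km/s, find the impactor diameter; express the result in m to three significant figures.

d ≈ 5.89 m

Rearranging for d: d = [D / (0.0976 · 1850^0.35 · 13100^0.41 · 1.62^-0.2)]^(1/0.79).
1850^0.35 = 13.92
13100^0.41 = 48.76
1.62^-0.2 = 0.9080
Denominator = 0.0976 × 13.92 × 48.76 × 0.9080 = 60.15
D / 60.15 = 244 / 60.15 = 4.057
d = 4.057^(1/0.79) = 4.057^1.2658 = 5.887 m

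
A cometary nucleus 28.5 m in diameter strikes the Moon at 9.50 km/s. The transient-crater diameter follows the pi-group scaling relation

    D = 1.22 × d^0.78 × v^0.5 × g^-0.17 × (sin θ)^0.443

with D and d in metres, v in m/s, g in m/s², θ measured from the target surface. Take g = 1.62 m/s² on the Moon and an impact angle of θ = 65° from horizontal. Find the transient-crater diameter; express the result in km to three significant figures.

D ≈ 1.43 km

In SI units: v = 9500 m/s.
d^0.78 = 28.5^0.78 = 13.64
v^0.5 = 9500^0.5 = 97.47
g^-0.17 = 1.62^-0.17 = 0.9213
(sin 65°)^0.443 = 0.9063^0.443 = 0.9574
D = 1.22 × 13.64 × 97.47 × 0.9213 × 0.9574 = 1431 m
   = 1.431 km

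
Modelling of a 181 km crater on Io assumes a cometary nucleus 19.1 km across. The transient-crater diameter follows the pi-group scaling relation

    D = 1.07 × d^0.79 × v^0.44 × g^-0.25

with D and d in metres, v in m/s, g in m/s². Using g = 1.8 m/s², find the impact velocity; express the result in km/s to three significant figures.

Rearranging for v: v = [D / (1.07 · 19100^0.79 · 1.8^-0.25)]^(1/0.44).
D = 181000 m.
19100^0.79 = 2410
1.8^-0.25 = 0.8633
Denominator = 1.07 × 2410 × 0.8633 = 2226
D / 2226 = 181000 / 2226 = 81.31
v = 81.31^(1/0.44) = 81.31^2.2727 = 21937 m/s

v ≈ 21.9 km/s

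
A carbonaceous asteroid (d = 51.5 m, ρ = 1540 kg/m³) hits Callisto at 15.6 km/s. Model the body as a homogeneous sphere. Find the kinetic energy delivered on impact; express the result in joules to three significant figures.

v = 15600 m/s.
Mass m = (π/6) ρ d³ = (π/6) × 1540 × (51.5)³ = 1.101 × 10^8 kg
E = ½ m v² = 0.5 × 1.101 × 10^8 × (15600)² = 1.340 × 10^16 J

E ≈ 1.34 × 10^16 J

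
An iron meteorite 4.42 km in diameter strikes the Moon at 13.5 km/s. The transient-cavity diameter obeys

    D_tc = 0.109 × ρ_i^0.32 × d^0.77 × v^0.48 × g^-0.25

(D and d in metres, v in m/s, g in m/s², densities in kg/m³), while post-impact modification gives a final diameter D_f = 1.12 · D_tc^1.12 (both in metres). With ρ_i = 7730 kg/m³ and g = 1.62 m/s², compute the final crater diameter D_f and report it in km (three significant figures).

D_f ≈ 468 km

In SI: d = 4420 m, v = 13500 m/s.
ρ_i^0.32 = 7730^0.32 = 17.55
d^0.77 = 4420^0.77 = 641.2
v^0.48 = 13500^0.48 = 96.06
g^-0.25 = 1.62^-0.25 = 0.8864
D_tc = 0.109 × 17.55 × 641.2 × 96.06 × 0.8864 = 1.044 × 10^5 m
D_f = 1.12 × (1.044 × 10^5)^1.12 = 4.679 × 10^5 m
     = 467.9 km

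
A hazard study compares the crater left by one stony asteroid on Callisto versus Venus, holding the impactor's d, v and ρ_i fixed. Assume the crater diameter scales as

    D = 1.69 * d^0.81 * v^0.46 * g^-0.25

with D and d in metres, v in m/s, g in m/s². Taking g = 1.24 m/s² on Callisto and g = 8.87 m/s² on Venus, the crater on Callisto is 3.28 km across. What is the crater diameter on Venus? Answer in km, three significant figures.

All impactor-dependent factors cancel in the ratio, leaving D_Venus/D_Callisto = (g_Venus/g_Callisto)^-0.25.
(8.87/1.24)^-0.25 = 7.153^-0.25 = 0.6115
D_Venus = 0.6115 × 3.28 km = 2.01 km

D ≈ 2.01 km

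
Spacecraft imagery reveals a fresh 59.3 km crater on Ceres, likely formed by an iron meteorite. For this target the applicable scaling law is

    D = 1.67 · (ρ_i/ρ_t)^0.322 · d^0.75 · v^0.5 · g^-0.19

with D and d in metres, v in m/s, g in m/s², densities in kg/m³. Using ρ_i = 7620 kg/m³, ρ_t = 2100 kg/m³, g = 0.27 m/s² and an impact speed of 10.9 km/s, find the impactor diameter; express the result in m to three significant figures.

Rearranging for d: d = [D / (1.67 · (7620/2100)^0.322 · 10900^0.5 · 0.27^-0.19)]^(1/0.75).
D = 59300 m.
(7620/2100)^0.322 = 1.514
10900^0.5 = 104.4
0.27^-0.19 = 1.282
Denominator = 1.67 × 1.514 × 104.4 × 1.282 = 338.4
D / 338.4 = 59300 / 338.4 = 175.2
d = 175.2^(1/0.75) = 175.2^1.3333 = 980.2 m

d ≈ 980 m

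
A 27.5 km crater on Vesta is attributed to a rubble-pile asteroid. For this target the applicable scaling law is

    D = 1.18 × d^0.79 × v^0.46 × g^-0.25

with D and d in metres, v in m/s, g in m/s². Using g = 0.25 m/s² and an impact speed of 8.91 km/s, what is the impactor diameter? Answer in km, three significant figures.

Rearranging for d: d = [D / (1.18 · 8910^0.46 · 0.25^-0.25)]^(1/0.79).
D = 27500 m.
8910^0.46 = 65.61
0.25^-0.25 = 1.414
Denominator = 1.18 × 65.61 × 1.414 = 109.5
D / 109.5 = 27500 / 109.5 = 251.1
d = 251.1^(1/0.79) = 251.1^1.2658 = 1091 m

d ≈ 1.09 km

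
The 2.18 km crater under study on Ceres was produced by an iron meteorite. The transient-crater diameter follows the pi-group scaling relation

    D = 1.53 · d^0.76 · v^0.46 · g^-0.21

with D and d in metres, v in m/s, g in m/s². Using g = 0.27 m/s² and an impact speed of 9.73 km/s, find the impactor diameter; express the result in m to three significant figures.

Rearranging for d: d = [D / (1.53 · 9730^0.46 · 0.27^-0.21)]^(1/0.76).
D = 2180 m.
9730^0.46 = 68.32
0.27^-0.21 = 1.316
Denominator = 1.53 × 68.32 × 1.316 = 137.6
D / 137.6 = 2180 / 137.6 = 15.84
d = 15.84^(1/0.76) = 15.84^1.3158 = 37.90 m

d ≈ 37.9 m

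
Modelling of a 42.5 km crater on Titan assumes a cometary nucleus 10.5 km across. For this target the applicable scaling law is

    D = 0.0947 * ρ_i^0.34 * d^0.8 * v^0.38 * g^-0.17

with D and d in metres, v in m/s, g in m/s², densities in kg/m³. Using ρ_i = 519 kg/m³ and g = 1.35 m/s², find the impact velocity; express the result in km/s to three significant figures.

v ≈ 10.9 km/s

Rearranging for v: v = [D / (0.0947 · 519^0.34 · 10500^0.8 · 1.35^-0.17)]^(1/0.38).
D = 42500 m.
519^0.34 = 8.378
10500^0.8 = 1648
1.35^-0.17 = 0.9503
Denominator = 0.0947 × 8.378 × 1648 × 0.9503 = 1243
D / 1243 = 42500 / 1243 = 34.19
v = 34.19^(1/0.38) = 34.19^2.6316 = 10879 m/s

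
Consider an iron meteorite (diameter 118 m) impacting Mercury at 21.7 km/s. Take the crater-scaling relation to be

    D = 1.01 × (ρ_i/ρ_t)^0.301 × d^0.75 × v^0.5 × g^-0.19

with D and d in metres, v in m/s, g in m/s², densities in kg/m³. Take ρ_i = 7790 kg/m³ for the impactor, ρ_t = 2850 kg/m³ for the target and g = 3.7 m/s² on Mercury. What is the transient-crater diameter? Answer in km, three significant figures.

D ≈ 5.62 km

In SI units: v = 21700 m/s.
(ρ_i/ρ_t)^0.301 = (7790/2850)^0.301 = 1.353
d^0.75 = 118^0.75 = 35.80
v^0.5 = 21700^0.5 = 147.3
g^-0.19 = 3.7^-0.19 = 0.7799
D = 1.01 × 1.353 × 35.80 × 147.3 × 0.7799 = 5620 m
   = 5.620 km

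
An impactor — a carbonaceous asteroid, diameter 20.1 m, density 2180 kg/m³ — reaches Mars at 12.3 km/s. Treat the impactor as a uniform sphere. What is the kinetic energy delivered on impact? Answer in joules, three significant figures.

E ≈ 7.01 × 10^14 J

v = 12300 m/s.
Mass m = (π/6) ρ d³ = (π/6) × 2180 × (20.1)³ = 9.269 × 10^6 kg
E = ½ m v² = 0.5 × 9.269 × 10^6 × (12300)² = 7.012 × 10^14 J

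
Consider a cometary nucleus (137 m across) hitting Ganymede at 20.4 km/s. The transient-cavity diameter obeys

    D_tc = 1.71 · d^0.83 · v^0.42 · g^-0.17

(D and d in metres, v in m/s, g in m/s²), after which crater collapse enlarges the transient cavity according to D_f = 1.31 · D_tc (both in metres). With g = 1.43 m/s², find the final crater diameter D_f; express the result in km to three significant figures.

v = 20400 m/s.
d^0.83 = 137^0.83 = 59.36
v^0.42 = 20400^0.42 = 64.57
g^-0.17 = 1.43^-0.17 = 0.9410
D_tc = 1.71 × 59.36 × 64.57 × 0.9410 = 6168 m
D_f = 1.31 × 6168 = 8080 m
     = 8.080 km

D_f ≈ 8.08 km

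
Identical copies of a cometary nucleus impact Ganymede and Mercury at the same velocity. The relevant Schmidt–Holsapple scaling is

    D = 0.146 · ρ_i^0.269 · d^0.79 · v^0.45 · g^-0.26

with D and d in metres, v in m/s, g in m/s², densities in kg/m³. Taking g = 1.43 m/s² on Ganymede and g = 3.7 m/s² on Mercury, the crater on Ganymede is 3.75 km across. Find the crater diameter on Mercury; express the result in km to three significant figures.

D ≈ 2.93 km

All impactor-dependent factors cancel in the ratio, leaving D_Mercury/D_Ganymede = (g_Mercury/g_Ganymede)^-0.26.
(3.7/1.43)^-0.26 = 2.587^-0.26 = 0.7810
D_Mercury = 0.7810 × 3.75 km = 2.93 km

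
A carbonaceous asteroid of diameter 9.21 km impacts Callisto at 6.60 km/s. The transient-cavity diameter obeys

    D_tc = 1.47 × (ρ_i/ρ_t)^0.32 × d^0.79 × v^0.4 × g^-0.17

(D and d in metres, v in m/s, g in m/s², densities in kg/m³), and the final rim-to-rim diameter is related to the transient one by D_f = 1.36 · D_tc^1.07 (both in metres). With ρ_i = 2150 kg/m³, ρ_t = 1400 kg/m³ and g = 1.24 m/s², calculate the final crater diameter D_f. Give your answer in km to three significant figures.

In SI: d = 9210 m, v = 6600 m/s.
(ρ_i/ρ_t)^0.32 = (2150/1400)^0.32 = 1.147
d^0.79 = 9210^0.79 = 1354
v^0.4 = 6600^0.4 = 33.71
g^-0.17 = 1.24^-0.17 = 0.9641
D_tc = 1.47 × 1.147 × 1354 × 33.71 × 0.9641 = 74200 m
D_f = 1.36 × (74200)^1.07 = 2.212 × 10^5 m
     = 221.2 km

D_f ≈ 221 km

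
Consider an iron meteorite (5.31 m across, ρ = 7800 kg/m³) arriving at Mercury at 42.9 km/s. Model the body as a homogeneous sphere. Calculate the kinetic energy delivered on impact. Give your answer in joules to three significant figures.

E ≈ 5.63 × 10^14 J

v = 42900 m/s.
Mass m = (π/6) ρ d³ = (π/6) × 7800 × (5.31)³ = 6.115 × 10^5 kg
E = ½ m v² = 0.5 × 6.115 × 10^5 × (42900)² = 5.627 × 10^14 J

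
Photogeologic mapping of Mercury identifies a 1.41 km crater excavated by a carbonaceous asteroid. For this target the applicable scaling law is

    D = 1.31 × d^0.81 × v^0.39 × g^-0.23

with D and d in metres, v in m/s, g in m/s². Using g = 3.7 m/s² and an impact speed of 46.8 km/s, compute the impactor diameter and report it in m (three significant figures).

d ≈ 45.3 m

Rearranging for d: d = [D / (1.31 · 46800^0.39 · 3.7^-0.23)]^(1/0.81).
D = 1410 m.
46800^0.39 = 66.28
3.7^-0.23 = 0.7401
Denominator = 1.31 × 66.28 × 0.7401 = 64.26
D / 64.26 = 1410 / 64.26 = 21.94
d = 21.94^(1/0.81) = 21.94^1.2346 = 45.28 m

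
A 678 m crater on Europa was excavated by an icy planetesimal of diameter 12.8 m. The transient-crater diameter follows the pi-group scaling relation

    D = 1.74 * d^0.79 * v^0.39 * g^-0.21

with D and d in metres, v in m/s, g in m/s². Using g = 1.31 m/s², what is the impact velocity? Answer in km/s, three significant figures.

Rearranging for v: v = [D / (1.74 · 12.8^0.79 · 1.31^-0.21)]^(1/0.39).
12.8^0.79 = 7.494
1.31^-0.21 = 0.9449
Denominator = 1.74 × 7.494 × 0.9449 = 12.32
D / 12.32 = 678 / 12.32 = 55.03
v = 55.03^(1/0.39) = 55.03^2.5641 = 29045 m/s

v ≈ 29.0 km/s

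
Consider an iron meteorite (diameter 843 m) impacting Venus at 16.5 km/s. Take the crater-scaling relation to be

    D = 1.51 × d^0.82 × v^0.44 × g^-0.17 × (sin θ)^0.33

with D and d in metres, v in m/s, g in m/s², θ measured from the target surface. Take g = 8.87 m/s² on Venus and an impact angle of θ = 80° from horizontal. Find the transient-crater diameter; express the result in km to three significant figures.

D ≈ 18.6 km

In SI units: v = 16500 m/s.
d^0.82 = 843^0.82 = 250.7
v^0.44 = 16500^0.44 = 71.73
g^-0.17 = 8.87^-0.17 = 0.6900
(sin 80°)^0.33 = 0.9848^0.33 = 0.9950
D = 1.51 × 250.7 × 71.73 × 0.6900 × 0.9950 = 18643 m
   = 18.64 km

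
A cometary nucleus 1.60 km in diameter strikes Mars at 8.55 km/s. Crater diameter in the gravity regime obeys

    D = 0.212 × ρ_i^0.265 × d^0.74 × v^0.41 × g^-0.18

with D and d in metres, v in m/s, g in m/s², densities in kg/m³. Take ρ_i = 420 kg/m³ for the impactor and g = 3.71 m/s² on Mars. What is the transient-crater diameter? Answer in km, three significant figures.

D ≈ 7.98 km

In SI units: d = 1600 m, v = 8550 m/s.
ρ_i^0.265 = 420^0.265 = 4.956
d^0.74 = 1600^0.74 = 235.0
v^0.41 = 8550^0.41 = 40.94
g^-0.18 = 3.71^-0.18 = 0.7898
D = 0.212 × 4.956 × 235.0 × 40.94 × 0.7898 = 7984 m
   = 7.984 km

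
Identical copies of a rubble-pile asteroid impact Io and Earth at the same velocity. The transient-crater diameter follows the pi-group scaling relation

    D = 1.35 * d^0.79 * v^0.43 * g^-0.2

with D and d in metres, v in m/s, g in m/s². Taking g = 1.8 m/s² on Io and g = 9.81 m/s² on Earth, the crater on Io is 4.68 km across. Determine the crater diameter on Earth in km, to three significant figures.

D ≈ 3.33 km

All impactor-dependent factors cancel in the ratio, leaving D_Earth/D_Io = (g_Earth/g_Io)^-0.2.
(9.81/1.8)^-0.2 = 5.450^-0.2 = 0.7124
D_Earth = 0.7124 × 4.68 km = 3.33 km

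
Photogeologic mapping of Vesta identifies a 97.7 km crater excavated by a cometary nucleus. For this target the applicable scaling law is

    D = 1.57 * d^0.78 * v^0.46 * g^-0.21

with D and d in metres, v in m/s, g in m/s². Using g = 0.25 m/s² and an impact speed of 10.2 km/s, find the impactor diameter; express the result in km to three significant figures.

Rearranging for d: d = [D / (1.57 · 10200^0.46 · 0.25^-0.21)]^(1/0.78).
D = 97700 m.
10200^0.46 = 69.82
0.25^-0.21 = 1.338
Denominator = 1.57 × 69.82 × 1.338 = 146.7
D / 146.7 = 97700 / 146.7 = 666.0
d = 666.0^(1/0.78) = 666.0^1.2821 = 4168 m

d ≈ 4.17 km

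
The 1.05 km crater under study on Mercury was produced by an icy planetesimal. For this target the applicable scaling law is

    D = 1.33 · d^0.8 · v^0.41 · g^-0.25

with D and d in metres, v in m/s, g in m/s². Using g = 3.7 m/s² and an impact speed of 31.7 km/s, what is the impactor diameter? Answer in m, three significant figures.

Rearranging for d: d = [D / (1.33 · 31700^0.41 · 3.7^-0.25)]^(1/0.8).
D = 1050 m.
31700^0.41 = 70.05
3.7^-0.25 = 0.7210
Denominator = 1.33 × 70.05 × 0.7210 = 67.17
D / 67.17 = 1050 / 67.17 = 15.63
d = 15.63^(1/0.8) = 15.63^1.25 = 31.08 m

d ≈ 31.1 m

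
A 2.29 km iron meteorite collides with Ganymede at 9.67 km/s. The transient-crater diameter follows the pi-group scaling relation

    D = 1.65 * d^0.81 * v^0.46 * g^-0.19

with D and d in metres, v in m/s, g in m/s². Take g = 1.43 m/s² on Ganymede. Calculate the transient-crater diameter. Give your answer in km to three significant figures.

D ≈ 55.3 km

In SI units: d = 2290 m, v = 9670 m/s.
d^0.81 = 2290^0.81 = 526.6
v^0.46 = 9670^0.46 = 68.12
g^-0.19 = 1.43^-0.19 = 0.9343
D = 1.65 × 526.6 × 68.12 × 0.9343 = 55300 m
   = 55.30 km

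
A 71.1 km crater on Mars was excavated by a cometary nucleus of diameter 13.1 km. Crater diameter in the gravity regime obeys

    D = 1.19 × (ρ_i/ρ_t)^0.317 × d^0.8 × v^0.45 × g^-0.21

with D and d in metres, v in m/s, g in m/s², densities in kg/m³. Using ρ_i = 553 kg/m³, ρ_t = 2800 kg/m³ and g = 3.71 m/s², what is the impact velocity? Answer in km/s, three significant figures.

v ≈ 11.4 km/s

Rearranging for v: v = [D / (1.19 · (553/2800)^0.317 · 13100^0.8 · 3.71^-0.21)]^(1/0.45).
D = 71100 m.
(553/2800)^0.317 = 0.5980
13100^0.8 = 1967
3.71^-0.21 = 0.7593
Denominator = 1.19 × 0.5980 × 1967 × 0.7593 = 1063
D / 1063 = 71100 / 1063 = 66.89
v = 66.89^(1/0.45) = 66.89^2.2222 = 11385 m/s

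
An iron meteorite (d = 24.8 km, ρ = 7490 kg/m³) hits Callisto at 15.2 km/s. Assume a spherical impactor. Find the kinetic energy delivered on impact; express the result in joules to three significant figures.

E ≈ 6.91 × 10^24 J

d = 24800 m; v = 15200 m/s.
Mass m = (π/6) ρ d³ = (π/6) × 7490 × (24800)³ = 5.982 × 10^16 kg
E = ½ m v² = 0.5 × 5.982 × 10^16 × (15200)² = 6.910 × 10^24 J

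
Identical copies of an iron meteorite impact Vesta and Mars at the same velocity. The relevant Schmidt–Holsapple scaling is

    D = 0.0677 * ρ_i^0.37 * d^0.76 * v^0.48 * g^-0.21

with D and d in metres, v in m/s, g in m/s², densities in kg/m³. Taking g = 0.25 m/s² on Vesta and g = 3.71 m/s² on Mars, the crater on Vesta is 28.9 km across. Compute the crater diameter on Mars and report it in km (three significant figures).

D ≈ 16.4 km

All impactor-dependent factors cancel in the ratio, leaving D_Mars/D_Vesta = (g_Mars/g_Vesta)^-0.21.
(3.71/0.25)^-0.21 = 14.84^-0.21 = 0.5675
D_Mars = 0.5675 × 28.9 km = 16.4 km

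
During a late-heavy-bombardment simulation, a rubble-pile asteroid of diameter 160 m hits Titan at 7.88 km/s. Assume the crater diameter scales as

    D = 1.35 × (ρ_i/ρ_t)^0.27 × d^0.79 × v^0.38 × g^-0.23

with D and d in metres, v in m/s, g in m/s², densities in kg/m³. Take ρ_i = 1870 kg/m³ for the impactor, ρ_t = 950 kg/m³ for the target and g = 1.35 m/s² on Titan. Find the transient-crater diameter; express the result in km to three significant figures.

D ≈ 2.52 km

In SI units: v = 7880 m/s.
(ρ_i/ρ_t)^0.27 = (1870/950)^0.27 = 1.201
d^0.79 = 160^0.79 = 55.11
v^0.38 = 7880^0.38 = 30.25
g^-0.23 = 1.35^-0.23 = 0.9333
D = 1.35 × 1.201 × 55.11 × 30.25 × 0.9333 = 2523 m
   = 2.523 km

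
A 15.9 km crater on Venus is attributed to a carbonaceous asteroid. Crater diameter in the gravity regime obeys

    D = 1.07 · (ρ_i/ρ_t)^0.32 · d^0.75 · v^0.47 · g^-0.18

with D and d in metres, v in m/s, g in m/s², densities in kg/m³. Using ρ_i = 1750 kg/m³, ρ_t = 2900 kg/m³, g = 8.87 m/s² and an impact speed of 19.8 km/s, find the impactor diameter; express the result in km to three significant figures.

d ≈ 1.55 km

Rearranging for d: d = [D / (1.07 · (1750/2900)^0.32 · 19800^0.47 · 8.87^-0.18)]^(1/0.75).
D = 15900 m.
(1750/2900)^0.32 = 0.8508
19800^0.47 = 104.6
8.87^-0.18 = 0.6751
Denominator = 1.07 × 0.8508 × 104.6 × 0.6751 = 64.29
D / 64.29 = 15900 / 64.29 = 247.3
d = 247.3^(1/0.75) = 247.3^1.3333 = 1552 m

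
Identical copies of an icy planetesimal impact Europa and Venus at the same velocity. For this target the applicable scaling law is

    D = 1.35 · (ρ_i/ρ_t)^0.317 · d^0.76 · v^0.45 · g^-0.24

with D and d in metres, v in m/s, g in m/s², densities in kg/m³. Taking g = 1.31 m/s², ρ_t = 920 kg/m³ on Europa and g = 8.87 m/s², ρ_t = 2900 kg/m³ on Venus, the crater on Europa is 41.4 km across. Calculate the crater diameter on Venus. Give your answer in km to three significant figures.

The impactor-only factors (d, v, ρ_i) cancel in the ratio, leaving D_Venus/D_Europa = (g_Venus/g_Europa)^-0.24 · (ρ_t,Europa/ρ_t,Venus)^0.317.
(8.87/1.31)^-0.24 = 6.771^-0.24 = 0.6319
(920/2900)^0.317 = 0.3172^0.317 = 0.6949
Ratio = 0.6319 × 0.6949 = 0.4391
D_Venus = 0.4391 × 41.4 km = 18.2 km

D ≈ 18.2 km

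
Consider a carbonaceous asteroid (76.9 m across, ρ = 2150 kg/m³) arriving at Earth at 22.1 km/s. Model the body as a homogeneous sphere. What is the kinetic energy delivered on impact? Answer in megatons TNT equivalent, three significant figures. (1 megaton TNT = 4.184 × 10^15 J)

v = 22100 m/s.
Mass m = (π/6) ρ d³ = (π/6) × 2150 × (76.9)³ = 5.119 × 10^8 kg
E = ½ m v² = 0.5 × 5.119 × 10^8 × (22100)² = 1.250 × 10^17 J
   = 1.250 × 10^17 / 4.184×10^15 = 29.88 Mt

E ≈ 29.9 Mt TNT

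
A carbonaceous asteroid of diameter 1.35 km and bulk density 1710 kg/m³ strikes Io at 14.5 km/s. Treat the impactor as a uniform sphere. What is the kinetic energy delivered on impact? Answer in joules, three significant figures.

E ≈ 2.32 × 10^20 J

d = 1350 m; v = 14500 m/s.
Mass m = (π/6) ρ d³ = (π/6) × 1710 × (1350)³ = 2.203 × 10^12 kg
E = ½ m v² = 0.5 × 2.203 × 10^12 × (14500)² = 2.316 × 10^20 J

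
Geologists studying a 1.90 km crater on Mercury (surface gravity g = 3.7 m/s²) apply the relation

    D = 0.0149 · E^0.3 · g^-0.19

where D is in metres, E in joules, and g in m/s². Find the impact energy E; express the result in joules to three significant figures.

Rearranging: E = [D / (0.0149 · g^-0.19)]^(1/0.3).
D = 1900 m.
g^-0.19 = 3.7^-0.19 = 0.7799
D / (0.0149 × 0.7799) = 1900 / (0.01162) = 1.635 × 10^5
E = (1.635 × 10^5)^3.3333 = 2.389 × 10^17 J

E ≈ 2.39 × 10^17 J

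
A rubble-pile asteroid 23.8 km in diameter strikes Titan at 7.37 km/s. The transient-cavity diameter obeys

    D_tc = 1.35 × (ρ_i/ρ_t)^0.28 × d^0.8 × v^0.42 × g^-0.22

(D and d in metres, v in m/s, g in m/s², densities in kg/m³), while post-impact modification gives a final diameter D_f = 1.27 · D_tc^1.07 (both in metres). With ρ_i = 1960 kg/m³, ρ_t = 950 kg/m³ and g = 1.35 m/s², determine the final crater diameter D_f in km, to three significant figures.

In SI: d = 23800 m, v = 7370 m/s.
(ρ_i/ρ_t)^0.28 = (1960/950)^0.28 = 1.225
d^0.8 = 23800^0.8 = 3171
v^0.42 = 7370^0.42 = 42.11
g^-0.22 = 1.35^-0.22 = 0.9361
D_tc = 1.35 × 1.225 × 3171 × 42.11 × 0.9361 = 2.067 × 10^5 m
D_f = 1.27 × (2.067 × 10^5)^1.07 = 6.183 × 10^5 m
     = 618.3 km

D_f ≈ 618 km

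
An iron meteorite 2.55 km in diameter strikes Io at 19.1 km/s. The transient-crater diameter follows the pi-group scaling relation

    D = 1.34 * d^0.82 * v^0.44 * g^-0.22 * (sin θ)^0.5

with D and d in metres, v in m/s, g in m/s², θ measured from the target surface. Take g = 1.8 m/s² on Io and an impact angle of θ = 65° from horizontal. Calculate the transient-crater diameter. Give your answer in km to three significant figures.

D ≈ 53.3 km

In SI units: d = 2550 m, v = 19100 m/s.
d^0.82 = 2550^0.82 = 621.4
v^0.44 = 19100^0.44 = 76.50
g^-0.22 = 1.8^-0.22 = 0.8787
(sin 65°)^0.5 = 0.9063^0.5 = 0.9520
D = 1.34 × 621.4 × 76.50 × 0.8787 × 0.9520 = 53286 m
   = 53.29 km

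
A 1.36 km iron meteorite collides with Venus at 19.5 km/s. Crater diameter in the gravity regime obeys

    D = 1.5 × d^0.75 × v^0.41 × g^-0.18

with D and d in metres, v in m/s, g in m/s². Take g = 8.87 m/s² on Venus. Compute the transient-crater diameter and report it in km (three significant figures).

In SI units: d = 1360 m, v = 19500 m/s.
d^0.75 = 1360^0.75 = 224.0
v^0.41 = 19500^0.41 = 57.40
g^-0.18 = 8.87^-0.18 = 0.6751
D = 1.5 × 224.0 × 57.40 × 0.6751 = 13020 m
   = 13.02 km

D ≈ 13.0 km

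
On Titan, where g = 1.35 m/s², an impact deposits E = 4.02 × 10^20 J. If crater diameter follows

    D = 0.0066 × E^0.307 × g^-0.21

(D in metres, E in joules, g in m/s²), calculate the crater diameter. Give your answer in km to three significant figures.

D ≈ 13.1 km

E^0.307 = (4.02 × 10^20)^0.307 = 2.116 × 10^6
g^-0.21 = 1.35^-0.21 = 0.9389
D = 0.0066 × 2.116 × 10^6 × 0.9389 = 13112 m
   = 13.11 km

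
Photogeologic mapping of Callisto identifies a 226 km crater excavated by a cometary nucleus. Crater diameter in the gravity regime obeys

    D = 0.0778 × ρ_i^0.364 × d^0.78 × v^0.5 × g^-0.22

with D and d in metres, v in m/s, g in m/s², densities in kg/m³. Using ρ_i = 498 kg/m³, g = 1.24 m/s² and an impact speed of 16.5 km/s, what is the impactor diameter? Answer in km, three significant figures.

d ≈ 22.4 km

Rearranging for d: d = [D / (0.0778 · 498^0.364 · 16500^0.5 · 1.24^-0.22)]^(1/0.78).
D = 226000 m.
498^0.364 = 9.589
16500^0.5 = 128.5
1.24^-0.22 = 0.9538
Denominator = 0.0778 × 9.589 × 128.5 × 0.9538 = 91.44
D / 91.44 = 226000 / 91.44 = 2472
d = 2472^(1/0.78) = 2472^1.2821 = 22399 m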